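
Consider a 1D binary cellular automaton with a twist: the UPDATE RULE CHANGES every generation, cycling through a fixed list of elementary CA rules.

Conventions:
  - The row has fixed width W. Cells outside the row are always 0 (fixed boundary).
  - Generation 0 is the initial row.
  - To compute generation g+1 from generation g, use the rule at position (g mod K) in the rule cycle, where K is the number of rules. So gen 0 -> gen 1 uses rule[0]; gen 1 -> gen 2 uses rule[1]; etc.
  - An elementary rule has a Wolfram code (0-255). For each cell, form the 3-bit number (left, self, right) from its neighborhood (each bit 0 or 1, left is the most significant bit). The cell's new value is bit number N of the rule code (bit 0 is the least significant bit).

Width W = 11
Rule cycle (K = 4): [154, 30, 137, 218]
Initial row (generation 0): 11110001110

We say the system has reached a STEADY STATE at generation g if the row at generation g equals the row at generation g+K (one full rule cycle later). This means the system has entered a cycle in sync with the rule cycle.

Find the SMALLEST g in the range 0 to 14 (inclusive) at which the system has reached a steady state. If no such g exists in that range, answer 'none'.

Gen 0: 11110001110
Gen 1 (rule 154): 11101011101
Gen 2 (rule 30): 10001010001
Gen 3 (rule 137): 00100000100
Gen 4 (rule 218): 01010001010
Gen 5 (rule 154): 10001010001
Gen 6 (rule 30): 11011011011
Gen 7 (rule 137): 10010010010
Gen 8 (rule 218): 01101101101
Gen 9 (rule 154): 11001001000
Gen 10 (rule 30): 10111111100
Gen 11 (rule 137): 00111111001
Gen 12 (rule 218): 01111111110
Gen 13 (rule 154): 11111111101
Gen 14 (rule 30): 10000000001
Gen 15 (rule 137): 00111111100
Gen 16 (rule 218): 01111111110
Gen 17 (rule 154): 11111111101
Gen 18 (rule 30): 10000000001

Answer: 12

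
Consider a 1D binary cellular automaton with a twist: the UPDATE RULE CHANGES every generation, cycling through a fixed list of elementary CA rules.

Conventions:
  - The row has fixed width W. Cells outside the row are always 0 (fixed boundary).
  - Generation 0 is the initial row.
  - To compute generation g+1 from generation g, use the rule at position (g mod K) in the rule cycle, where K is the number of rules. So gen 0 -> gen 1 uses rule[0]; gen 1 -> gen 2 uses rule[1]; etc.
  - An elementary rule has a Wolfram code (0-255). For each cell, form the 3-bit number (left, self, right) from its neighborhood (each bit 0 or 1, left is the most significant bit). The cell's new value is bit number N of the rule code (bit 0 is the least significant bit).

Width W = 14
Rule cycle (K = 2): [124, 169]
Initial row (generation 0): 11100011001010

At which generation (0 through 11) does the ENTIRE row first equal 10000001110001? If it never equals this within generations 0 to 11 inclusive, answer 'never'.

Answer: never

Derivation:
Gen 0: 11100011001010
Gen 1 (rule 124): 10110011101111
Gen 2 (rule 169): 01100011011110
Gen 3 (rule 124): 01110011110011
Gen 4 (rule 169): 01100011100010
Gen 5 (rule 124): 01110010110011
Gen 6 (rule 169): 01100001100010
Gen 7 (rule 124): 01110001110011
Gen 8 (rule 169): 01100101100010
Gen 9 (rule 124): 01110111110011
Gen 10 (rule 169): 01101111100010
Gen 11 (rule 124): 01111000110011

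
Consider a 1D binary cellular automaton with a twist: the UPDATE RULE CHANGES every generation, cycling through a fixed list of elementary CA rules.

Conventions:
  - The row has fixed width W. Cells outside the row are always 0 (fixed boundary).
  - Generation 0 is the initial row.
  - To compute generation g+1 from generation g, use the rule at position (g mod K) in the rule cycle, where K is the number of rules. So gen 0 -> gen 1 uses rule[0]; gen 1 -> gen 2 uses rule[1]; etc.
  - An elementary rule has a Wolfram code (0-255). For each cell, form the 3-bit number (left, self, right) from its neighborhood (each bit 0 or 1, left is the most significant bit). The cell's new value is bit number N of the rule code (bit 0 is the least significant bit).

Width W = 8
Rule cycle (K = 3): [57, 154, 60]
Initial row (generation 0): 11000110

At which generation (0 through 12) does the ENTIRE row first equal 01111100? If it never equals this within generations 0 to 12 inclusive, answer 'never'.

Answer: never

Derivation:
Gen 0: 11000110
Gen 1 (rule 57): 10110101
Gen 2 (rule 154): 00100000
Gen 3 (rule 60): 00110000
Gen 4 (rule 57): 10101111
Gen 5 (rule 154): 00001110
Gen 6 (rule 60): 00001001
Gen 7 (rule 57): 11100100
Gen 8 (rule 154): 11011010
Gen 9 (rule 60): 10110111
Gen 10 (rule 57): 01101100
Gen 11 (rule 154): 11001010
Gen 12 (rule 60): 10101111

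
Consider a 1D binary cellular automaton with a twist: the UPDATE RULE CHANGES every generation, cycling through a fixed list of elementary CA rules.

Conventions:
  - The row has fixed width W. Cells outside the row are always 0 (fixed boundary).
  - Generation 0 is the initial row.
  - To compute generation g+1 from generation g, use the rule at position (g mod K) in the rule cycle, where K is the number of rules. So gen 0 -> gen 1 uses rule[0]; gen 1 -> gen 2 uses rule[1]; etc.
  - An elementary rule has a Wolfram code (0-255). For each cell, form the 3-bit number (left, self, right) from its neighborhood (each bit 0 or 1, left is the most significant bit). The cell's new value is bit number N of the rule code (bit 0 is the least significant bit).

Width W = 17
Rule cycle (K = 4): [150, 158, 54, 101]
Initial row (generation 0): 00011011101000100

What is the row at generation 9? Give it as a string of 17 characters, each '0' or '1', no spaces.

Gen 0: 00011011101000100
Gen 1 (rule 150): 00100001001101110
Gen 2 (rule 158): 01110011111001101
Gen 3 (rule 54): 10001100000110011
Gen 4 (rule 101): 10100101110010001
Gen 5 (rule 150): 10111100101111011
Gen 6 (rule 158): 10111011101110010
Gen 7 (rule 54): 11000100010001111
Gen 8 (rule 101): 01010101010100001
Gen 9 (rule 150): 11010101010110011

Answer: 11010101010110011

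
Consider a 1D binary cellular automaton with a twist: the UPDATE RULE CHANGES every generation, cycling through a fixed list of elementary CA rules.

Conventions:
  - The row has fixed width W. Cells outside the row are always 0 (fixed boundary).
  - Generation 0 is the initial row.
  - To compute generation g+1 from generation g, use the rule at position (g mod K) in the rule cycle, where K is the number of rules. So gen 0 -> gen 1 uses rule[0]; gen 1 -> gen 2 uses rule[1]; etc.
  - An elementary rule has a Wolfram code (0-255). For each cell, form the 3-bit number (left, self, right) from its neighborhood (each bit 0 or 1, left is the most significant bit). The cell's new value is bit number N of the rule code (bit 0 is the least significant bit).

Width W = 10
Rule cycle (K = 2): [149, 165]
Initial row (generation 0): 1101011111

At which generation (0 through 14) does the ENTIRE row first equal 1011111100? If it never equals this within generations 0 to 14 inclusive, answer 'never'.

Answer: 6

Derivation:
Gen 0: 1101011111
Gen 1 (rule 149): 0001001110
Gen 2 (rule 165): 1101000100
Gen 3 (rule 149): 0001110111
Gen 4 (rule 165): 1100101010
Gen 5 (rule 149): 0010101011
Gen 6 (rule 165): 1011111100
Gen 7 (rule 149): 1001111011
Gen 8 (rule 165): 1000110100
Gen 9 (rule 149): 1110000111
Gen 10 (rule 165): 0100110010
Gen 11 (rule 149): 0110001011
Gen 12 (rule 165): 0000101100
Gen 13 (rule 149): 1110100011
Gen 14 (rule 165): 0101101000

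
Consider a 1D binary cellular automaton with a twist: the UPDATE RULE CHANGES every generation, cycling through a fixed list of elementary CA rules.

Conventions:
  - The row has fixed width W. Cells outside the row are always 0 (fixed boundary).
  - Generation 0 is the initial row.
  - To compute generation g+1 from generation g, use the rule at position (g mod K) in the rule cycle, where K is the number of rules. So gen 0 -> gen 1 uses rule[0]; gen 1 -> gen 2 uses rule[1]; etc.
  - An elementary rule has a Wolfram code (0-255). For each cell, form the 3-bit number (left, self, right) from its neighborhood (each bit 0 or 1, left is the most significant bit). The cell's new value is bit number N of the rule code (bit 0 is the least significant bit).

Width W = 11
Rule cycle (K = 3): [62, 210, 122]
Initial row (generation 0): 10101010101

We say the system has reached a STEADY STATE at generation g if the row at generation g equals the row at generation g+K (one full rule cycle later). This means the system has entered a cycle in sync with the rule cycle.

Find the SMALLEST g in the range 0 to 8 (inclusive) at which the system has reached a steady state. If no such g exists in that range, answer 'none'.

Gen 0: 10101010101
Gen 1 (rule 62): 11111111111
Gen 2 (rule 210): 01111111111
Gen 3 (rule 122): 11000000001
Gen 4 (rule 62): 10100000011
Gen 5 (rule 210): 00010000101
Gen 6 (rule 122): 00101001010
Gen 7 (rule 62): 01111111111
Gen 8 (rule 210): 10111111111
Gen 9 (rule 122): 01100000001
Gen 10 (rule 62): 11010000011
Gen 11 (rule 210): 01001000101

Answer: none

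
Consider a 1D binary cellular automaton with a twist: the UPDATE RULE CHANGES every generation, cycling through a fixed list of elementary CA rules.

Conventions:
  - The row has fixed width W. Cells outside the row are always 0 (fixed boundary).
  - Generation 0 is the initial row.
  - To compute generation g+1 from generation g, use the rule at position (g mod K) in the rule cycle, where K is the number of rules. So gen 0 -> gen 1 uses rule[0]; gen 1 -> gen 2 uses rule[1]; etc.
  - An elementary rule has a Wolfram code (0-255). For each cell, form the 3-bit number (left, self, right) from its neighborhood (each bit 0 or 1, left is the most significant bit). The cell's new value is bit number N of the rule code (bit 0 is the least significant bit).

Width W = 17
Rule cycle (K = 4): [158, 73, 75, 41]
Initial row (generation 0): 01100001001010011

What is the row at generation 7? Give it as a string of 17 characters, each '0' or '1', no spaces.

Answer: 11111110011001111

Derivation:
Gen 0: 01100001001010011
Gen 1 (rule 158): 11010011111011110
Gen 2 (rule 73): 11000010001010010
Gen 3 (rule 75): 11011100110000100
Gen 4 (rule 41): 10110000100110001
Gen 5 (rule 158): 10101001111101011
Gen 6 (rule 73): 00000001000100011
Gen 7 (rule 75): 11111110011001111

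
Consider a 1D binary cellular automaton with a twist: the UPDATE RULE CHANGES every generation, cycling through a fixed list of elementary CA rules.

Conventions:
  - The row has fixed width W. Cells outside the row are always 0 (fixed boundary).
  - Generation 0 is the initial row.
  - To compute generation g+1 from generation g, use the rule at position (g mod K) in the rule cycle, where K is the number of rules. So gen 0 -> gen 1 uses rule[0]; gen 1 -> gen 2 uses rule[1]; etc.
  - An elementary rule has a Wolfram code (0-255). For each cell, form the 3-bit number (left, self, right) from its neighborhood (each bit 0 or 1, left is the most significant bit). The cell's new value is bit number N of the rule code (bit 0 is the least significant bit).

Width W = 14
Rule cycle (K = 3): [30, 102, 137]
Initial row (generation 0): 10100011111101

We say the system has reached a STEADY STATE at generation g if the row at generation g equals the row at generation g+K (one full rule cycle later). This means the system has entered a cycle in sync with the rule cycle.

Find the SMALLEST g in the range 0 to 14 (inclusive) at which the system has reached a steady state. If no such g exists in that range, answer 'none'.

Answer: none

Derivation:
Gen 0: 10100011111101
Gen 1 (rule 30): 10110110000001
Gen 2 (rule 102): 11011010000011
Gen 3 (rule 137): 10010000111010
Gen 4 (rule 30): 11111001100011
Gen 5 (rule 102): 00001010100101
Gen 6 (rule 137): 11100000000000
Gen 7 (rule 30): 10010000000000
Gen 8 (rule 102): 10110000000000
Gen 9 (rule 137): 00100111111111
Gen 10 (rule 30): 01111100000000
Gen 11 (rule 102): 10000100000000
Gen 12 (rule 137): 00110001111111
Gen 13 (rule 30): 01101011000000
Gen 14 (rule 102): 10111101000000
Gen 15 (rule 137): 00111000011111
Gen 16 (rule 30): 01100100110000
Gen 17 (rule 102): 10101101010000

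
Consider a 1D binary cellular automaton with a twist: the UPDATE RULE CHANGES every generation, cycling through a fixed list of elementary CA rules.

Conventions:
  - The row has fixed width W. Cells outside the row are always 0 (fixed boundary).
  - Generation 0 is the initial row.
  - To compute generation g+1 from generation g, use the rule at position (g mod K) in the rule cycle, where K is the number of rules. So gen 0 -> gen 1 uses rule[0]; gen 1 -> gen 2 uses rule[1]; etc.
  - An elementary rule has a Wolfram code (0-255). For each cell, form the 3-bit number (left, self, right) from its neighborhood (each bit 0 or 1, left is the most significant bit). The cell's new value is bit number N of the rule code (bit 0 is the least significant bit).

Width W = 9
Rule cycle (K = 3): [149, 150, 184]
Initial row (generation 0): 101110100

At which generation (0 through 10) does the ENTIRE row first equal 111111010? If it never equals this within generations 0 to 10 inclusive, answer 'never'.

Gen 0: 101110100
Gen 1 (rule 149): 100100111
Gen 2 (rule 150): 111111010
Gen 3 (rule 184): 111110101
Gen 4 (rule 149): 011100101
Gen 5 (rule 150): 101011101
Gen 6 (rule 184): 010111010
Gen 7 (rule 149): 010010011
Gen 8 (rule 150): 111111100
Gen 9 (rule 184): 111111010
Gen 10 (rule 149): 011110011

Answer: 2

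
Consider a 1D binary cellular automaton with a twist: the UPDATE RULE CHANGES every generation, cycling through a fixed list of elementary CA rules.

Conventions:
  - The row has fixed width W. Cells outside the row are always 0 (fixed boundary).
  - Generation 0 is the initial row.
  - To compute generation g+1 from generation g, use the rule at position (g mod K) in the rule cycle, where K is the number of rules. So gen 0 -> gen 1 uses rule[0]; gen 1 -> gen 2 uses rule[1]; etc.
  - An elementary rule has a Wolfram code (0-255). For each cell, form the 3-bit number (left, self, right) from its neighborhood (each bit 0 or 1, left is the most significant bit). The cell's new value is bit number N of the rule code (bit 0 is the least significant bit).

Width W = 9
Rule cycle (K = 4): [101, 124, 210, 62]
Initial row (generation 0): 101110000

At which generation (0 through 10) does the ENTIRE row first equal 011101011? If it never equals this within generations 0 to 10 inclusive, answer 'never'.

Answer: 6

Derivation:
Gen 0: 101110000
Gen 1 (rule 101): 110010111
Gen 2 (rule 124): 111011101
Gen 3 (rule 210): 011001100
Gen 4 (rule 62): 110111010
Gen 5 (rule 101): 011001110
Gen 6 (rule 124): 011101011
Gen 7 (rule 210): 101100001
Gen 8 (rule 62): 111010011
Gen 9 (rule 101): 001110001
Gen 10 (rule 124): 001011001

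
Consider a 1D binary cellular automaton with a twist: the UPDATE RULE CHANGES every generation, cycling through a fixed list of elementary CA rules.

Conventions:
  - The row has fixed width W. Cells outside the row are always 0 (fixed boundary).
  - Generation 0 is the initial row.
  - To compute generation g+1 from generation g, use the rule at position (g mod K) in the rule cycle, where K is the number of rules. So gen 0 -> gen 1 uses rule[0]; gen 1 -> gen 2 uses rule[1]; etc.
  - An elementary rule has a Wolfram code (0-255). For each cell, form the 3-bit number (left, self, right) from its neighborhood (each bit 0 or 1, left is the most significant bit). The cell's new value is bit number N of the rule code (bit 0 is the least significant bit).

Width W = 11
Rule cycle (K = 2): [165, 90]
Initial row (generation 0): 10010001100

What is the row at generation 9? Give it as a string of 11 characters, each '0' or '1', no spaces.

Answer: 10010100001

Derivation:
Gen 0: 10010001100
Gen 1 (rule 165): 10010100001
Gen 2 (rule 90): 01100010010
Gen 3 (rule 165): 00001010010
Gen 4 (rule 90): 00010001101
Gen 5 (rule 165): 11010100011
Gen 6 (rule 90): 11000010111
Gen 7 (rule 165): 00011011010
Gen 8 (rule 90): 00111011001
Gen 9 (rule 165): 10010100001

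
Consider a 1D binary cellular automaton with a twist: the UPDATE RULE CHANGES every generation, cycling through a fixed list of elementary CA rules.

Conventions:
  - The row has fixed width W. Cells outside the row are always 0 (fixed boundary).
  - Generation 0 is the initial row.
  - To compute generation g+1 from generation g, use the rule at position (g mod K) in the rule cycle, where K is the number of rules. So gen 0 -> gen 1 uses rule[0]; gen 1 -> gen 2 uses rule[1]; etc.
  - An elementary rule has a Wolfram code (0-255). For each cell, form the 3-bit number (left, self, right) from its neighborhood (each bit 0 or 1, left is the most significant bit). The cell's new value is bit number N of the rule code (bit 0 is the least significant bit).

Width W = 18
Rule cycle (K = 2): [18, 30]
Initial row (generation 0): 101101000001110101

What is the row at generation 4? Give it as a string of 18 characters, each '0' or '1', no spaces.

Answer: 000111000001110000

Derivation:
Gen 0: 101101000001110101
Gen 1 (rule 18): 000000100010000000
Gen 2 (rule 30): 000001110111000000
Gen 3 (rule 18): 000010000000100000
Gen 4 (rule 30): 000111000001110000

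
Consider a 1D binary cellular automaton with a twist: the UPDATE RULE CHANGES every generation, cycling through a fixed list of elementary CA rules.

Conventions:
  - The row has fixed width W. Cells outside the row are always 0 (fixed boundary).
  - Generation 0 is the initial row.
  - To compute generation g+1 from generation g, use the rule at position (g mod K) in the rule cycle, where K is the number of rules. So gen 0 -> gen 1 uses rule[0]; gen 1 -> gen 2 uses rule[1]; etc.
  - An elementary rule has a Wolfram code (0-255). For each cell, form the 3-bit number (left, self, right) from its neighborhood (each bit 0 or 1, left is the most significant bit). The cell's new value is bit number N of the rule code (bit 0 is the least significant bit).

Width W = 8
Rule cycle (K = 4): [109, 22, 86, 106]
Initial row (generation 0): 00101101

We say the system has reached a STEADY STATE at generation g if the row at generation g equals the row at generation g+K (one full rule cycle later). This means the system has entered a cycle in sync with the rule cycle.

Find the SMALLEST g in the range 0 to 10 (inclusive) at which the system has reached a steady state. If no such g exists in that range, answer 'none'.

Gen 0: 00101101
Gen 1 (rule 109): 10111111
Gen 2 (rule 22): 10000000
Gen 3 (rule 86): 11000000
Gen 4 (rule 106): 11000000
Gen 5 (rule 109): 11011111
Gen 6 (rule 22): 00000000
Gen 7 (rule 86): 00000000
Gen 8 (rule 106): 00000000
Gen 9 (rule 109): 11111111
Gen 10 (rule 22): 00000000
Gen 11 (rule 86): 00000000
Gen 12 (rule 106): 00000000
Gen 13 (rule 109): 11111111
Gen 14 (rule 22): 00000000

Answer: 6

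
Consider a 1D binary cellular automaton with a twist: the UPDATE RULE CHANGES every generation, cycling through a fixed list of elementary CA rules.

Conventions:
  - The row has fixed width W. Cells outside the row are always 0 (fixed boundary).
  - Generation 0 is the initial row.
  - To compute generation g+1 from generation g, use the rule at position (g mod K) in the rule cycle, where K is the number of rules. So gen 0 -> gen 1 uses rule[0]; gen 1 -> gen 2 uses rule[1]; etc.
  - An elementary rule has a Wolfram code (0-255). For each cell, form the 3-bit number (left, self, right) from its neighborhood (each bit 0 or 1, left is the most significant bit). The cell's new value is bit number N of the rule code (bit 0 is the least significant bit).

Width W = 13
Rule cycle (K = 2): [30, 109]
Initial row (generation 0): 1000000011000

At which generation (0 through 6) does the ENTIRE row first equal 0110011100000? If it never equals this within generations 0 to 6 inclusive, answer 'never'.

Gen 0: 1000000011000
Gen 1 (rule 30): 1100000110100
Gen 2 (rule 109): 1101110111101
Gen 3 (rule 30): 1001000100001
Gen 4 (rule 109): 1001010101101
Gen 5 (rule 30): 1111010101001
Gen 6 (rule 109): 1001111111001

Answer: never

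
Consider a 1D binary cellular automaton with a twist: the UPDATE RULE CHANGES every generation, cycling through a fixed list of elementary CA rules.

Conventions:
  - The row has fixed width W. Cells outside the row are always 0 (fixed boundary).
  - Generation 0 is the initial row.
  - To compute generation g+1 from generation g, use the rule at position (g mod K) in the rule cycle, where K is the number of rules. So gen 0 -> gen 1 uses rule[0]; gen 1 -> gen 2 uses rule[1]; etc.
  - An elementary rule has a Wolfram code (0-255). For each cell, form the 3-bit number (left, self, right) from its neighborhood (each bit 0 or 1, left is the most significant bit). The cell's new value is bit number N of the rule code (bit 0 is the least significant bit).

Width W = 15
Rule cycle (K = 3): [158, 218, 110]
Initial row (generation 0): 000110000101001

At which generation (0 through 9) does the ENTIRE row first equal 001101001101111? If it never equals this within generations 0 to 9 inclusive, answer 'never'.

Gen 0: 000110000101001
Gen 1 (rule 158): 001101001101111
Gen 2 (rule 218): 011100111101111
Gen 3 (rule 110): 110101100111001
Gen 4 (rule 158): 100101011110111
Gen 5 (rule 218): 011000011110111
Gen 6 (rule 110): 111000110011101
Gen 7 (rule 158): 110101101111001
Gen 8 (rule 218): 110001101111110
Gen 9 (rule 110): 110011111000010

Answer: 1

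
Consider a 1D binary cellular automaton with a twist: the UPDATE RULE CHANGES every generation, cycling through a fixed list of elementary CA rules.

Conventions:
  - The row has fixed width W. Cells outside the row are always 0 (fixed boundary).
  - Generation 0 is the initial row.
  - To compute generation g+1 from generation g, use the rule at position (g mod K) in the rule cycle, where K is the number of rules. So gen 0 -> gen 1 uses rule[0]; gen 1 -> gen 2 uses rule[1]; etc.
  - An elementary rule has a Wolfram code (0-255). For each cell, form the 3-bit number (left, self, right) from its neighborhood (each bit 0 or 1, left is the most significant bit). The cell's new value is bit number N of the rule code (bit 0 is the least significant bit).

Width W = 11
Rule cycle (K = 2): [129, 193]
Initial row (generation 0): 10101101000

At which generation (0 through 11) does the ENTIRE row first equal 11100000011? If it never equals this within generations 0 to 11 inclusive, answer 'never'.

Answer: 7

Derivation:
Gen 0: 10101101000
Gen 1 (rule 129): 00000000011
Gen 2 (rule 193): 11111111001
Gen 3 (rule 129): 01111110000
Gen 4 (rule 193): 00111110111
Gen 5 (rule 129): 10011100010
Gen 6 (rule 193): 00001101000
Gen 7 (rule 129): 11100000011
Gen 8 (rule 193): 01101111001
Gen 9 (rule 129): 00000110000
Gen 10 (rule 193): 11110010111
Gen 11 (rule 129): 01100000010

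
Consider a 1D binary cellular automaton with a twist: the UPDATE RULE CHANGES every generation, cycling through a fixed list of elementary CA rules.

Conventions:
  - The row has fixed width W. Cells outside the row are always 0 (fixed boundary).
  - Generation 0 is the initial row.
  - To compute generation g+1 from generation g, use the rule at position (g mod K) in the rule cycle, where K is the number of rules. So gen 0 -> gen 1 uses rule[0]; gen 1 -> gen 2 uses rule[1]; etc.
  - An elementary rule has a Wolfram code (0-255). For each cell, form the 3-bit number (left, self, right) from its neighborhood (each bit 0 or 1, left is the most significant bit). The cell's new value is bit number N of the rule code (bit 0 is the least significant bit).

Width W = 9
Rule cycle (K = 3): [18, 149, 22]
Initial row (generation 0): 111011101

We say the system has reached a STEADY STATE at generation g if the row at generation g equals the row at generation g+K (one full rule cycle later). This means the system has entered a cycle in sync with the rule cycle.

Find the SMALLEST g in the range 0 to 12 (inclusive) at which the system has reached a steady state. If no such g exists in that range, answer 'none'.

Gen 0: 111011101
Gen 1 (rule 18): 000000000
Gen 2 (rule 149): 111111111
Gen 3 (rule 22): 000000000
Gen 4 (rule 18): 000000000
Gen 5 (rule 149): 111111111
Gen 6 (rule 22): 000000000
Gen 7 (rule 18): 000000000
Gen 8 (rule 149): 111111111
Gen 9 (rule 22): 000000000
Gen 10 (rule 18): 000000000
Gen 11 (rule 149): 111111111
Gen 12 (rule 22): 000000000
Gen 13 (rule 18): 000000000
Gen 14 (rule 149): 111111111
Gen 15 (rule 22): 000000000

Answer: 1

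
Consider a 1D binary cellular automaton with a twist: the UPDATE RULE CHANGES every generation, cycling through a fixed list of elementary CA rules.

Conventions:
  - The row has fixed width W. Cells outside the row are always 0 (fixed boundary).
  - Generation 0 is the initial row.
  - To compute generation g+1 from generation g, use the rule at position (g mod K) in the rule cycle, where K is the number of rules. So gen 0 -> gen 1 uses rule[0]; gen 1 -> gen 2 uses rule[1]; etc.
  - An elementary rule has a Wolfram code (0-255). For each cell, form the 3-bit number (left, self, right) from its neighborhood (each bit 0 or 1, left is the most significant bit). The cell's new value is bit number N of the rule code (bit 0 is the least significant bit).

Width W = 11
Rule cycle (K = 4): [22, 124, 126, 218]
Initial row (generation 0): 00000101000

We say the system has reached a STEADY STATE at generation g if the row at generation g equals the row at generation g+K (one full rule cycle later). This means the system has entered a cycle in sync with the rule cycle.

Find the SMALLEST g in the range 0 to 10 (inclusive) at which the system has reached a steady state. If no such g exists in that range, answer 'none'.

Answer: 9

Derivation:
Gen 0: 00000101000
Gen 1 (rule 22): 00001101100
Gen 2 (rule 124): 00001111110
Gen 3 (rule 126): 00011000011
Gen 4 (rule 218): 00111100111
Gen 5 (rule 22): 01000011000
Gen 6 (rule 124): 01100011100
Gen 7 (rule 126): 11110110110
Gen 8 (rule 218): 11110110111
Gen 9 (rule 22): 00000000000
Gen 10 (rule 124): 00000000000
Gen 11 (rule 126): 00000000000
Gen 12 (rule 218): 00000000000
Gen 13 (rule 22): 00000000000
Gen 14 (rule 124): 00000000000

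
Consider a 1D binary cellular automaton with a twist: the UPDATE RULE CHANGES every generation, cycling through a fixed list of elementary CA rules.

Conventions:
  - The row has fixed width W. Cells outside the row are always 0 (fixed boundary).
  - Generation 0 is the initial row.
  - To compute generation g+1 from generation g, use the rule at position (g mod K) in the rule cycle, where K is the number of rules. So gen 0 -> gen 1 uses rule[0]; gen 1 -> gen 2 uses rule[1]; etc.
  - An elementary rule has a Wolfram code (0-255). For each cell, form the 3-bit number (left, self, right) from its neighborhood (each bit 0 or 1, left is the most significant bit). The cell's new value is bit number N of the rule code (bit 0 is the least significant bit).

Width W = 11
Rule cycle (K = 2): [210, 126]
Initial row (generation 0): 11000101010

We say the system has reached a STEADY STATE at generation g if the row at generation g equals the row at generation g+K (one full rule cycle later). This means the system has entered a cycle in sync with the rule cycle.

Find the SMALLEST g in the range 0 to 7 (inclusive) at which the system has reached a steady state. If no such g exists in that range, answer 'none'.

Answer: none

Derivation:
Gen 0: 11000101010
Gen 1 (rule 210): 01101000001
Gen 2 (rule 126): 11111100011
Gen 3 (rule 210): 01111110101
Gen 4 (rule 126): 11000011111
Gen 5 (rule 210): 01100101111
Gen 6 (rule 126): 11111111001
Gen 7 (rule 210): 01111111110
Gen 8 (rule 126): 11000000011
Gen 9 (rule 210): 01100000101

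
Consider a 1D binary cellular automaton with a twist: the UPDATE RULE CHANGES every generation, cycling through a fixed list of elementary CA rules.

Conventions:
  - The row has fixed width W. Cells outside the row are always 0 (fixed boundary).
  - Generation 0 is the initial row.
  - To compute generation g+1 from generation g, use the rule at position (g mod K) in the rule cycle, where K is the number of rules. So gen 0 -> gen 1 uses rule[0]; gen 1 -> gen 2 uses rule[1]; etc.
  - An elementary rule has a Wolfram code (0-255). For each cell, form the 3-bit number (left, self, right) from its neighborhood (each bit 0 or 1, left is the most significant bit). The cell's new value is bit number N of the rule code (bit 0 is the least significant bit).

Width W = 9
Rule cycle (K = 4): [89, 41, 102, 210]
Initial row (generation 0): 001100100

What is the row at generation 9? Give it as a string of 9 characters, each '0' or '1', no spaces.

Gen 0: 001100100
Gen 1 (rule 89): 101110011
Gen 2 (rule 41): 011000010
Gen 3 (rule 102): 101000110
Gen 4 (rule 210): 000101011
Gen 5 (rule 89): 110000011
Gen 6 (rule 41): 100111010
Gen 7 (rule 102): 101001110
Gen 8 (rule 210): 000110111
Gen 9 (rule 89): 110110101

Answer: 110110101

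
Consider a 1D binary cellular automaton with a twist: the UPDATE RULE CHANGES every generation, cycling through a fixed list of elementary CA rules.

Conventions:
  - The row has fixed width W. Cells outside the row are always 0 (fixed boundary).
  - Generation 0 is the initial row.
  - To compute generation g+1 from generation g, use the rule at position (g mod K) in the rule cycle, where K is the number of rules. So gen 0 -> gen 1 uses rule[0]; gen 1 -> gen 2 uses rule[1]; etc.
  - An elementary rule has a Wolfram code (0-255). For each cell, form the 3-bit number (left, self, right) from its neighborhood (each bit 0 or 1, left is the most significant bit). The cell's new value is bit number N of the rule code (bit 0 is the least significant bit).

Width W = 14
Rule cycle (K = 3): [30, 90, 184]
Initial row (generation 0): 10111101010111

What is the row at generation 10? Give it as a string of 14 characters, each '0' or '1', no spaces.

Answer: 10010010010101

Derivation:
Gen 0: 10111101010111
Gen 1 (rule 30): 10100001010100
Gen 2 (rule 90): 00010010000010
Gen 3 (rule 184): 00001001000001
Gen 4 (rule 30): 00011111100011
Gen 5 (rule 90): 00110000110111
Gen 6 (rule 184): 00101000101110
Gen 7 (rule 30): 01101101101001
Gen 8 (rule 90): 11101101100110
Gen 9 (rule 184): 11011011010101
Gen 10 (rule 30): 10010010010101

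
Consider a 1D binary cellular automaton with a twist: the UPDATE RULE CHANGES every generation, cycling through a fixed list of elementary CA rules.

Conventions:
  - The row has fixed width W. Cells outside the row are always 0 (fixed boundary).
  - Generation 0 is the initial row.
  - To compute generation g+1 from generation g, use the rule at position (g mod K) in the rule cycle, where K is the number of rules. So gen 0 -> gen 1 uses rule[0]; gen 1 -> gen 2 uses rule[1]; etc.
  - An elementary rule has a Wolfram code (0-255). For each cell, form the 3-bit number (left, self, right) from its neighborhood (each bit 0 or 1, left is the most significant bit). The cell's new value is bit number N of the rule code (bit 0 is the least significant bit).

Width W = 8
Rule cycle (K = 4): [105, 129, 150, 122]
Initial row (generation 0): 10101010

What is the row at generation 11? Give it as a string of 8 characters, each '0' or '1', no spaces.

Answer: 01110000

Derivation:
Gen 0: 10101010
Gen 1 (rule 105): 01010100
Gen 2 (rule 129): 00000001
Gen 3 (rule 150): 00000011
Gen 4 (rule 122): 00000111
Gen 5 (rule 105): 11110101
Gen 6 (rule 129): 01100000
Gen 7 (rule 150): 10010000
Gen 8 (rule 122): 01101000
Gen 9 (rule 105): 01110011
Gen 10 (rule 129): 00100000
Gen 11 (rule 150): 01110000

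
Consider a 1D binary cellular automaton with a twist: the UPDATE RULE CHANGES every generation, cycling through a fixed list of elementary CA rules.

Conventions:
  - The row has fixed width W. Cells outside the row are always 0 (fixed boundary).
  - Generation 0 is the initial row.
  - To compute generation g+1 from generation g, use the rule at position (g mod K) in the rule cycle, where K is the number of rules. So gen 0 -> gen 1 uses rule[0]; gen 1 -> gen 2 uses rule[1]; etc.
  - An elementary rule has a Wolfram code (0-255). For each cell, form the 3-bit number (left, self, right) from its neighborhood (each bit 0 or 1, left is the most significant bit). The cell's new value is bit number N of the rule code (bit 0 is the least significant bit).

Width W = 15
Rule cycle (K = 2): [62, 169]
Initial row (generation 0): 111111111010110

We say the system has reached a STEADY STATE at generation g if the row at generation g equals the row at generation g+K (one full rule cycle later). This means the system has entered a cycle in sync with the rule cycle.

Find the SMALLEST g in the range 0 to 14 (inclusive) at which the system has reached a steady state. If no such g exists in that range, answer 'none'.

Gen 0: 111111111010110
Gen 1 (rule 62): 100000000111101
Gen 2 (rule 169): 001111110111010
Gen 3 (rule 62): 011000001100111
Gen 4 (rule 169): 010011101000110
Gen 5 (rule 62): 111110011101101
Gen 6 (rule 169): 111100011011010
Gen 7 (rule 62): 100010110110111
Gen 8 (rule 169): 001001101101110
Gen 9 (rule 62): 011111011011001
Gen 10 (rule 169): 011110110110000
Gen 11 (rule 62): 110001101101000
Gen 12 (rule 169): 100101011010011
Gen 13 (rule 62): 111111110111110
Gen 14 (rule 169): 111111101111100
Gen 15 (rule 62): 100000011000010
Gen 16 (rule 169): 001111010011000

Answer: none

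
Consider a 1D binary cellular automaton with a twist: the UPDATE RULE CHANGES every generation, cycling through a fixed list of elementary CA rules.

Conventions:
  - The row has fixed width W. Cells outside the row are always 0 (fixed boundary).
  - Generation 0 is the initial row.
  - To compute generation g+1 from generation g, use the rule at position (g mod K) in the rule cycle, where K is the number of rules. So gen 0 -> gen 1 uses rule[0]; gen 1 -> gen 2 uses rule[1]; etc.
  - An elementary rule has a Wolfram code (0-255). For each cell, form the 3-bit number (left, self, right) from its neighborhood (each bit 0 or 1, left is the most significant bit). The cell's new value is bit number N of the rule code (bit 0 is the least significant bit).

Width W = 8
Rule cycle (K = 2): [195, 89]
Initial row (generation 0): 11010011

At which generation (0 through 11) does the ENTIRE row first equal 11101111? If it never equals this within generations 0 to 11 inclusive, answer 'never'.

Answer: 7

Derivation:
Gen 0: 11010011
Gen 1 (rule 195): 01000101
Gen 2 (rule 89): 00110000
Gen 3 (rule 195): 11010111
Gen 4 (rule 89): 11000101
Gen 5 (rule 195): 01011000
Gen 6 (rule 89): 00011111
Gen 7 (rule 195): 11101111
Gen 8 (rule 89): 10101001
Gen 9 (rule 195): 00000010
Gen 10 (rule 89): 11111001
Gen 11 (rule 195): 01111010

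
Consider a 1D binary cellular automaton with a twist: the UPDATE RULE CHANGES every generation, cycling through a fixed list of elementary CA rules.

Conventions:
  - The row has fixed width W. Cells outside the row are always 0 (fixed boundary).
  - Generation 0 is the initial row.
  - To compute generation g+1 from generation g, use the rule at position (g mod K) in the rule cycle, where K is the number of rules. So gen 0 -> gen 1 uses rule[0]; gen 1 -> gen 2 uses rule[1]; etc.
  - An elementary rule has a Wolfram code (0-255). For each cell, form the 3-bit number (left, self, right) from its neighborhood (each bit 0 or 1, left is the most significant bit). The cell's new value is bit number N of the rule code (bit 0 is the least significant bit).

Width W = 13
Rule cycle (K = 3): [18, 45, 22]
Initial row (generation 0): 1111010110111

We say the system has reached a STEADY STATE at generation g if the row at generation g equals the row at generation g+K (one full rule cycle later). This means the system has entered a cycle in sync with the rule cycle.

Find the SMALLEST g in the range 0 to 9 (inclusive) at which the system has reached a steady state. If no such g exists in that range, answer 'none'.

Gen 0: 1111010110111
Gen 1 (rule 18): 0000000000000
Gen 2 (rule 45): 1111111111111
Gen 3 (rule 22): 0000000000000
Gen 4 (rule 18): 0000000000000
Gen 5 (rule 45): 1111111111111
Gen 6 (rule 22): 0000000000000
Gen 7 (rule 18): 0000000000000
Gen 8 (rule 45): 1111111111111
Gen 9 (rule 22): 0000000000000
Gen 10 (rule 18): 0000000000000
Gen 11 (rule 45): 1111111111111
Gen 12 (rule 22): 0000000000000

Answer: 1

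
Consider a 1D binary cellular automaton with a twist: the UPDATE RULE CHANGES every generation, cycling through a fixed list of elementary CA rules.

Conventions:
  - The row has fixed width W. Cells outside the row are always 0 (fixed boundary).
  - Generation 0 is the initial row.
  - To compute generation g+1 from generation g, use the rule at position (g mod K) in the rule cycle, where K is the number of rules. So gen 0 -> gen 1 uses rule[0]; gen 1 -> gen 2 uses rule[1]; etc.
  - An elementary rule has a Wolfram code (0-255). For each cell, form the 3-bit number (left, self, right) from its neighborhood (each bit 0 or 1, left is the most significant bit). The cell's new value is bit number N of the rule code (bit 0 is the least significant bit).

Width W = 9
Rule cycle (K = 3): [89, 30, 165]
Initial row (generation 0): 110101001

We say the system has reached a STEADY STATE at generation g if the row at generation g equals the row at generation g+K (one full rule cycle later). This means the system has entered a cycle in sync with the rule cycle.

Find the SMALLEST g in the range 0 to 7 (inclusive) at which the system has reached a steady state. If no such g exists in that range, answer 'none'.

Answer: 2

Derivation:
Gen 0: 110101001
Gen 1 (rule 89): 110000100
Gen 2 (rule 30): 101001110
Gen 3 (rule 165): 111000100
Gen 4 (rule 89): 101110011
Gen 5 (rule 30): 101001110
Gen 6 (rule 165): 111000100
Gen 7 (rule 89): 101110011
Gen 8 (rule 30): 101001110
Gen 9 (rule 165): 111000100
Gen 10 (rule 89): 101110011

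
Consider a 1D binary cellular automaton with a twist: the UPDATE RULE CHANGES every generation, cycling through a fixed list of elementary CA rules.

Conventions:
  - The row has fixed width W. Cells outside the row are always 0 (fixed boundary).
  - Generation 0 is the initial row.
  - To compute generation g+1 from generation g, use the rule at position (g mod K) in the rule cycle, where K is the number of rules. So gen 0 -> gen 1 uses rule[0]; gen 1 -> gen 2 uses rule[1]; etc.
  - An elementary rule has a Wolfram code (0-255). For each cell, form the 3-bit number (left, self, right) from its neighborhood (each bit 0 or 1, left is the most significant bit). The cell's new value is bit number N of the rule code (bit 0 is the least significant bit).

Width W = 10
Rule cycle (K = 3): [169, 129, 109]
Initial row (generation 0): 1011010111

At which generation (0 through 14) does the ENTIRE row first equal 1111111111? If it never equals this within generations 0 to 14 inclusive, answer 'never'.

Gen 0: 1011010111
Gen 1 (rule 169): 0110101110
Gen 2 (rule 129): 0000000100
Gen 3 (rule 109): 1111110101
Gen 4 (rule 169): 1111101010
Gen 5 (rule 129): 0111000000
Gen 6 (rule 109): 0101011111
Gen 7 (rule 169): 0010111110
Gen 8 (rule 129): 1000011100
Gen 9 (rule 109): 1011010101
Gen 10 (rule 169): 0110101010
Gen 11 (rule 129): 0000000000
Gen 12 (rule 109): 1111111111
Gen 13 (rule 169): 1111111110
Gen 14 (rule 129): 0111111100

Answer: 12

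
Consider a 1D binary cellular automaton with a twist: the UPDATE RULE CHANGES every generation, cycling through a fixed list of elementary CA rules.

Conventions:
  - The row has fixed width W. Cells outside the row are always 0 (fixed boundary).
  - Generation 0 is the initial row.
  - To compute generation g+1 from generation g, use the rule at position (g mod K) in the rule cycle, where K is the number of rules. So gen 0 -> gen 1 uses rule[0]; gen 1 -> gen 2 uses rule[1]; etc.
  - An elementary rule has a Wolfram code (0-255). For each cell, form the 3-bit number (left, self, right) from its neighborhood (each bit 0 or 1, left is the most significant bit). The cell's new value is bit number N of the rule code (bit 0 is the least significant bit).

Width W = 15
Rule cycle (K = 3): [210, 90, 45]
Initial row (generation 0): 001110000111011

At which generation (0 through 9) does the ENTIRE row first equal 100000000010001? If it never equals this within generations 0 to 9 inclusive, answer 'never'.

Gen 0: 001110000111011
Gen 1 (rule 210): 010111001011001
Gen 2 (rule 90): 100101110011110
Gen 3 (rule 45): 100111000010000
Gen 4 (rule 210): 011011100101000
Gen 5 (rule 90): 111010111000100
Gen 6 (rule 45): 100111100010101
Gen 7 (rule 210): 011011110100000
Gen 8 (rule 90): 111010010010000
Gen 9 (rule 45): 100110010010111

Answer: never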